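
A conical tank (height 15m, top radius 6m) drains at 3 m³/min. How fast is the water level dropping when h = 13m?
75/(676π) ≈ 0.03532 m/min

r/h = 6/15, so r = (2/5)h
V = (1/3)πr²h = (1/3)π((2/5)h)²h = (4/75)πh³
dV/dh = (4/25)πh²
dh/dt = (dV/dt)/(dV/dh) = -3/((4/25)π·13²) = -75/(676π) m/min
The level is dropping at 75/(676π) ≈ 0.03532 m/min.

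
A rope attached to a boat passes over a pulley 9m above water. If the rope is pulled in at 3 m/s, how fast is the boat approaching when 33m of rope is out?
33√7/28 ≈ 3.118 m/s

rope² = x² + 9²
x = √(33² - 9²) = 12√7
dx/dt = (rope/x) · d(rope)/dt = (33/(12√7)) · (-3) = -33√7/28 m/s
The boat approaches at 33√7/28 ≈ 3.118 m/s.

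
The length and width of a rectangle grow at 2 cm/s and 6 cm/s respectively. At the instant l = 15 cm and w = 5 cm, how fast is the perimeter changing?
16 cm/s

P = 2(l + w)
dP/dt = 2(dl/dt + dw/dt) = 2(2 + 6) = 16 cm/s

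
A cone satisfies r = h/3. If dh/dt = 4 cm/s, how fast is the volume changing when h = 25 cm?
2500π/9 cm³/s

V = (1/3)π(h/3)²h = πh³/27
dV/dt = πh²/9 · 4
At h = 25: dV/dt = 2500π/9 cm³/s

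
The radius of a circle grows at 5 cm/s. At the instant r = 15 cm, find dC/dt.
10π cm/s

C = 2πr
dC/dt = 2π · dr/dt = 2π · 5 = 10π cm/s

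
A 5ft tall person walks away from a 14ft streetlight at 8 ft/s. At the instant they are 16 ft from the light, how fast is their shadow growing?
40/9 ft/s

By similar triangles: 14/(x+s) = 5/s
Solving: s = 5x/9
ds/dt = 5/9 · dx/dt = 5/9 · 8 = 40/9 ft/s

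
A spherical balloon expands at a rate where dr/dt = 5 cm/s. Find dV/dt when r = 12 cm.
2880π cm³/s

V = (4/3)πr³
dV/dt = dV/dr · dr/dt = 4πr² · 5
At r = 12: dV/dt = 2880π cm³/s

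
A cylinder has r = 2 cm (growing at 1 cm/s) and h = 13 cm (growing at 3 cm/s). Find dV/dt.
64π cm³/s

V = πr²h
dV/dt = 2πrh·dr/dt + πr²·dh/dt
= 2π(2)(13)(1) + π(2)²(3)
= 64π cm³/s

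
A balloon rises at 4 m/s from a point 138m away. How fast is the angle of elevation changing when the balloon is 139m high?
0.014388 rad/s

tan(θ) = y/138
sec²(θ) · dθ/dt = (1/138) · dy/dt
dθ/dt = cos²(θ)/138 · 4 = 138/(138² + 139²) · 4
dθ/dt = 0.014388 rad/s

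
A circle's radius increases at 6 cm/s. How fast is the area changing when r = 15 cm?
180π cm²/s

A = πr²
dA/dt = 2πr · dr/dt = 2π(15)(6) = 180π cm²/s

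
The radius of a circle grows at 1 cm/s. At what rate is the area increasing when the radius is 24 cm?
48π cm²/s

A = πr²
dA/dt = 2πr · dr/dt = 2π(24)(1) = 48π cm²/s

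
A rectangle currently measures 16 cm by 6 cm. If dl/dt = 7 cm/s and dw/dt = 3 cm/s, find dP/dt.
20 cm/s

P = 2(l + w)
dP/dt = 2(dl/dt + dw/dt) = 2(7 + 3) = 20 cm/s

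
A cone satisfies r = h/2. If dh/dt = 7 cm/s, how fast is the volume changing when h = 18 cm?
567π cm³/s

V = (1/3)π(h/2)²h = πh³/12
dV/dt = πh²/4 · 7
At h = 18: dV/dt = 567π cm³/s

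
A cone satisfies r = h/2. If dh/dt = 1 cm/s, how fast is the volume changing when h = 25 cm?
625π/4 cm³/s

V = (1/3)π(h/2)²h = πh³/12
dV/dt = πh²/4 · 1
At h = 25: dV/dt = 625π/4 cm³/s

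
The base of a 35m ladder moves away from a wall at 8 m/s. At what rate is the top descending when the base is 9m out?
18√286/143 ≈ 2.129 m/s

x² + y² = 35²
2x·dx/dt + 2y·dy/dt = 0
dy/dt = -x/y · dx/dt = -9/(2√286) · 8 = -18√286/143 m/s
The top is descending at 18√286/143 ≈ 2.129 m/s.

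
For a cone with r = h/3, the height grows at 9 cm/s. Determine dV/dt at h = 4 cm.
16π cm³/s

V = (1/3)π(h/3)²h = πh³/27
dV/dt = πh²/9 · 9
At h = 4: dV/dt = 16π cm³/s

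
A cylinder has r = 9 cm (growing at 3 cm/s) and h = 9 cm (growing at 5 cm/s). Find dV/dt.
891π cm³/s

V = πr²h
dV/dt = 2πrh·dr/dt + πr²·dh/dt
= 2π(9)(9)(3) + π(9)²(5)
= 891π cm³/s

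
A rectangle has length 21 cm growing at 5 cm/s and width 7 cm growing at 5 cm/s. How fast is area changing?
140 cm²/s

A = lw
dA/dt = w·dl/dt + l·dw/dt = 7·5 + 21·5 = 140 cm²/s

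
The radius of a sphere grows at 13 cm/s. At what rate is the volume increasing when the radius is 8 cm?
3328π cm³/s

V = (4/3)πr³
dV/dt = dV/dr · dr/dt = 4πr² · 13
At r = 8: dV/dt = 3328π cm³/s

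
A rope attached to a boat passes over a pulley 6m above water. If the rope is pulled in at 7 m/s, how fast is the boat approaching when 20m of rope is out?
10√91/13 ≈ 7.338 m/s

rope² = x² + 6²
x = √(20² - 6²) = 2√91
dx/dt = (rope/x) · d(rope)/dt = (20/(2√91)) · (-7) = -10√91/13 m/s
The boat approaches at 10√91/13 ≈ 7.338 m/s.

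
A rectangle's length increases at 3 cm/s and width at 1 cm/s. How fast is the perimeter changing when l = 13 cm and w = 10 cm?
8 cm/s

P = 2(l + w)
dP/dt = 2(dl/dt + dw/dt) = 2(3 + 1) = 8 cm/s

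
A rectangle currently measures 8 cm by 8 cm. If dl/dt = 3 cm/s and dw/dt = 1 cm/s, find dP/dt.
8 cm/s

P = 2(l + w)
dP/dt = 2(dl/dt + dw/dt) = 2(3 + 1) = 8 cm/s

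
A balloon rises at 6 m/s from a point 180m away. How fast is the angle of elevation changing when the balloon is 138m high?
0.020994 rad/s

tan(θ) = y/180
sec²(θ) · dθ/dt = (1/180) · dy/dt
dθ/dt = cos²(θ)/180 · 6 = 180/(180² + 138²) · 6
dθ/dt = 0.020994 rad/s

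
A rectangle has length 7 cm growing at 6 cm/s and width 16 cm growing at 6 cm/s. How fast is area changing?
138 cm²/s

A = lw
dA/dt = w·dl/dt + l·dw/dt = 16·6 + 7·6 = 138 cm²/s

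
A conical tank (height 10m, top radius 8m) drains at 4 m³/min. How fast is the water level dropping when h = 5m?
1/(4π) ≈ 0.07958 m/min

r/h = 8/10, so r = (4/5)h
V = (1/3)πr²h = (1/3)π((4/5)h)²h = (16/75)πh³
dV/dh = (16/25)πh²
dh/dt = (dV/dt)/(dV/dh) = -4/((16/25)π·5²) = -1/(4π) m/min
The level is dropping at 1/(4π) ≈ 0.07958 m/min.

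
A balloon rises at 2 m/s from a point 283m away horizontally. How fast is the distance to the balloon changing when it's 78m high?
156√86173/86173 ≈ 0.5314 m/s

z² = 283² + y²
z = √(283² + 78²) = √86173
dz/dt = y/z · dy/dt = 78/√86173 · 2 = 156√86173/86173 ≈ 0.5314 m/s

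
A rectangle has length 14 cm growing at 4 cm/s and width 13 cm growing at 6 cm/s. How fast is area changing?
136 cm²/s

A = lw
dA/dt = w·dl/dt + l·dw/dt = 13·4 + 14·6 = 136 cm²/s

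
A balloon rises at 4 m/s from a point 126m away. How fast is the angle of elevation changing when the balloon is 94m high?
0.020395 rad/s

tan(θ) = y/126
sec²(θ) · dθ/dt = (1/126) · dy/dt
dθ/dt = cos²(θ)/126 · 4 = 126/(126² + 94²) · 4
dθ/dt = 0.020395 rad/s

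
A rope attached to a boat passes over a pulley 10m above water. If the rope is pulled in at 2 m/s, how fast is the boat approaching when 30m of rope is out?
3√2/2 ≈ 2.121 m/s

rope² = x² + 10²
x = √(30² - 10²) = 20√2
dx/dt = (rope/x) · d(rope)/dt = (30/(20√2)) · (-2) = -3√2/2 m/s
The boat approaches at 3√2/2 ≈ 2.121 m/s.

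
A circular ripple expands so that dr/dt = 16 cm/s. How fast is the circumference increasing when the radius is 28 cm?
32π cm/s

C = 2πr
dC/dt = 2π · dr/dt = 2π · 16 = 32π cm/s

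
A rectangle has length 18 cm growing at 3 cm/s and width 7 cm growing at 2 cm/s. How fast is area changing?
57 cm²/s

A = lw
dA/dt = w·dl/dt + l·dw/dt = 7·3 + 18·2 = 57 cm²/s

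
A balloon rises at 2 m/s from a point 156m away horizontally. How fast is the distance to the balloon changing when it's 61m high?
122√28057/28057 ≈ 0.7283 m/s

z² = 156² + y²
z = √(156² + 61²) = √28057
dz/dt = y/z · dy/dt = 61/√28057 · 2 = 122√28057/28057 ≈ 0.7283 m/s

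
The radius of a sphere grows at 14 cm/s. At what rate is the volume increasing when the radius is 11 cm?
6776π cm³/s

V = (4/3)πr³
dV/dt = dV/dr · dr/dt = 4πr² · 14
At r = 11: dV/dt = 6776π cm³/s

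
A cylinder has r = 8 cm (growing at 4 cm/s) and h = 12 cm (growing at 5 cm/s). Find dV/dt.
1088π cm³/s

V = πr²h
dV/dt = 2πrh·dr/dt + πr²·dh/dt
= 2π(8)(12)(4) + π(8)²(5)
= 1088π cm³/s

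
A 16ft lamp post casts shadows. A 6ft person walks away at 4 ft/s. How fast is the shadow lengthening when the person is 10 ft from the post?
12/5 ft/s

By similar triangles: 16/(x+s) = 6/s
Solving: s = 6x/10
ds/dt = 6/10 · dx/dt = 3/5 · 4 = 12/5 ft/s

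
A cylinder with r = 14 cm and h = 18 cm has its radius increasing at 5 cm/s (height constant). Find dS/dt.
460π cm²/s

S = 2πrh + 2πr² (lateral + bases)
dS/dt = (2πh + 4πr)·dr/dt = (2π·18 + 4π·14)·5
= 460π cm²/s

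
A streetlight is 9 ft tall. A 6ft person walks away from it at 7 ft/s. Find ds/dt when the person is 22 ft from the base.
14 ft/s

By similar triangles: 9/(x+s) = 6/s
Solving: s = 6x/3
ds/dt = 6/3 · dx/dt = 2 · 7 = 14 ft/s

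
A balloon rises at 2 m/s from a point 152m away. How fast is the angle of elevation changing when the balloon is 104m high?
0.008962 rad/s

tan(θ) = y/152
sec²(θ) · dθ/dt = (1/152) · dy/dt
dθ/dt = cos²(θ)/152 · 2 = 152/(152² + 104²) · 2
dθ/dt = 0.008962 rad/s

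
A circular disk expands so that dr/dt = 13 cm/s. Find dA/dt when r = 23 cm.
598π cm²/s

A = πr²
dA/dt = 2πr · dr/dt = 2π(23)(13) = 598π cm²/s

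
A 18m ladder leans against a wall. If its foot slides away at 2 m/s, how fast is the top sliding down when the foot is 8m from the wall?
8√65/65 ≈ 0.9923 m/s

x² + y² = 18²
2x·dx/dt + 2y·dy/dt = 0
dy/dt = -x/y · dx/dt = -8/(2√65) · 2 = -8√65/65 m/s
The top is descending at 8√65/65 ≈ 0.9923 m/s.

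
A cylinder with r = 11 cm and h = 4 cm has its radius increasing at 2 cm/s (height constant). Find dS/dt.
104π cm²/s

S = 2πrh + 2πr² (lateral + bases)
dS/dt = (2πh + 4πr)·dr/dt = (2π·4 + 4π·11)·2
= 104π cm²/s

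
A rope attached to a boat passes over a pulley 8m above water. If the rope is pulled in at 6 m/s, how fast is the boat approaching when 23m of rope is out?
46√465/155 ≈ 6.4 m/s

rope² = x² + 8²
x = √(23² - 8²) = √465
dx/dt = (rope/x) · d(rope)/dt = (23/√465) · (-6) = -46√465/155 m/s
The boat approaches at 46√465/155 ≈ 6.4 m/s.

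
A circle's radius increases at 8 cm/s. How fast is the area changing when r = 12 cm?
192π cm²/s

A = πr²
dA/dt = 2πr · dr/dt = 2π(12)(8) = 192π cm²/s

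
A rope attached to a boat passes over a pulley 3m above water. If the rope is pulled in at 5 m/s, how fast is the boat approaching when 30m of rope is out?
50√11/33 ≈ 5.025 m/s

rope² = x² + 3²
x = √(30² - 3²) = 9√11
dx/dt = (rope/x) · d(rope)/dt = (30/(9√11)) · (-5) = -50√11/33 m/s
The boat approaches at 50√11/33 ≈ 5.025 m/s.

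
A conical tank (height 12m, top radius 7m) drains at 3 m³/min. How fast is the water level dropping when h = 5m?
432/(1225π) ≈ 0.1123 m/min

r/h = 7/12, so r = (7/12)h
V = (1/3)πr²h = (1/3)π((7/12)h)²h = (49/432)πh³
dV/dh = (49/144)πh²
dh/dt = (dV/dt)/(dV/dh) = -3/((49/144)π·5²) = -432/(1225π) m/min
The level is dropping at 432/(1225π) ≈ 0.1123 m/min.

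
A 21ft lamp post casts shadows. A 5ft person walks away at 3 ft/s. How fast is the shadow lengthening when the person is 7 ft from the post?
15/16 ft/s

By similar triangles: 21/(x+s) = 5/s
Solving: s = 5x/16
ds/dt = 5/16 · dx/dt = 5/16 · 3 = 15/16 ft/s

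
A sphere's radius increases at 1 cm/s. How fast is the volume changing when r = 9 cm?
324π cm³/s

V = (4/3)πr³
dV/dt = dV/dr · dr/dt = 4πr² · 1
At r = 9: dV/dt = 324π cm³/s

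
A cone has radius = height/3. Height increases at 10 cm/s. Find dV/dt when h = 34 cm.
11560π/9 cm³/s

V = (1/3)π(h/3)²h = πh³/27
dV/dt = πh²/9 · 10
At h = 34: dV/dt = 11560π/9 cm³/s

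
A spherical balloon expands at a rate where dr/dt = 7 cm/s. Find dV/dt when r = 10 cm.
2800π cm³/s

V = (4/3)πr³
dV/dt = dV/dr · dr/dt = 4πr² · 7
At r = 10: dV/dt = 2800π cm³/s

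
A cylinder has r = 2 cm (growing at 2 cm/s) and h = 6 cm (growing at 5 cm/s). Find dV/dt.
68π cm³/s

V = πr²h
dV/dt = 2πrh·dr/dt + πr²·dh/dt
= 2π(2)(6)(2) + π(2)²(5)
= 68π cm³/s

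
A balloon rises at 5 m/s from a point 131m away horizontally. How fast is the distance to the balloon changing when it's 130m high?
650√34061/34061 ≈ 3.522 m/s

z² = 131² + y²
z = √(131² + 130²) = √34061
dz/dt = y/z · dy/dt = 130/√34061 · 5 = 650√34061/34061 ≈ 3.522 m/s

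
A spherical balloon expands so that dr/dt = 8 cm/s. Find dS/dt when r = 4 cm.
256π cm²/s

S = 4πr²
dS/dt = dS/dr · dr/dt = 8πr · 8
At r = 4: dS/dt = 256π cm²/s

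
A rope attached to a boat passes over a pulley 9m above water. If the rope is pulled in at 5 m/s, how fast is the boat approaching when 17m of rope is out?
85√13/52 ≈ 5.894 m/s

rope² = x² + 9²
x = √(17² - 9²) = 4√13
dx/dt = (rope/x) · d(rope)/dt = (17/(4√13)) · (-5) = -85√13/52 m/s
The boat approaches at 85√13/52 ≈ 5.894 m/s.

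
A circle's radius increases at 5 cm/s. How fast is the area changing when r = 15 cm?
150π cm²/s

A = πr²
dA/dt = 2πr · dr/dt = 2π(15)(5) = 150π cm²/s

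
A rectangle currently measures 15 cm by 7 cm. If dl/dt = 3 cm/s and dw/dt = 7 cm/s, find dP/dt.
20 cm/s

P = 2(l + w)
dP/dt = 2(dl/dt + dw/dt) = 2(3 + 7) = 20 cm/s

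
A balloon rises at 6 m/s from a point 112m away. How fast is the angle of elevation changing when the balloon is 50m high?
0.044669 rad/s

tan(θ) = y/112
sec²(θ) · dθ/dt = (1/112) · dy/dt
dθ/dt = cos²(θ)/112 · 6 = 112/(112² + 50²) · 6
dθ/dt = 0.044669 rad/s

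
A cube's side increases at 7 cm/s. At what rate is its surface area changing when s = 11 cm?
924 cm²/s

A = 6s²
dA/dt = 12s · ds/dt = 12·11·7 = 924 cm²/s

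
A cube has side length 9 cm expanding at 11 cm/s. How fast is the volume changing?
2673 cm³/s

V = s³
dV/dt = 3s² · ds/dt = 3·9²·11 = 2673 cm³/s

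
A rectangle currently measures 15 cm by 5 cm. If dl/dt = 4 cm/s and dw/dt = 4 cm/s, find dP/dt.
16 cm/s

P = 2(l + w)
dP/dt = 2(dl/dt + dw/dt) = 2(4 + 4) = 16 cm/s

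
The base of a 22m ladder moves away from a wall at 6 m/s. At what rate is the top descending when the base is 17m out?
34√195/65 ≈ 7.304 m/s

x² + y² = 22²
2x·dx/dt + 2y·dy/dt = 0
dy/dt = -x/y · dx/dt = -17/√195 · 6 = -34√195/65 m/s
The top is descending at 34√195/65 ≈ 7.304 m/s.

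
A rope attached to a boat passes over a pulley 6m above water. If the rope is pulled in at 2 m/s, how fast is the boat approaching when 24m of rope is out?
8√15/15 ≈ 2.066 m/s

rope² = x² + 6²
x = √(24² - 6²) = 6√15
dx/dt = (rope/x) · d(rope)/dt = (24/(6√15)) · (-2) = -8√15/15 m/s
The boat approaches at 8√15/15 ≈ 2.066 m/s.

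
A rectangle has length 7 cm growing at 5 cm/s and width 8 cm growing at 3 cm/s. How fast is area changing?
61 cm²/s

A = lw
dA/dt = w·dl/dt + l·dw/dt = 8·5 + 7·3 = 61 cm²/s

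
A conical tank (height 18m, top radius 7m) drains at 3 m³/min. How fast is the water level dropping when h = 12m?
27/(196π) ≈ 0.04385 m/min

r/h = 7/18, so r = (7/18)h
V = (1/3)πr²h = (1/3)π((7/18)h)²h = (49/972)πh³
dV/dh = (49/324)πh²
dh/dt = (dV/dt)/(dV/dh) = -3/((49/324)π·12²) = -27/(196π) m/min
The level is dropping at 27/(196π) ≈ 0.04385 m/min.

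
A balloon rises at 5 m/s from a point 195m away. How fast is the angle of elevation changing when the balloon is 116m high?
0.018939 rad/s

tan(θ) = y/195
sec²(θ) · dθ/dt = (1/195) · dy/dt
dθ/dt = cos²(θ)/195 · 5 = 195/(195² + 116²) · 5
dθ/dt = 0.018939 rad/s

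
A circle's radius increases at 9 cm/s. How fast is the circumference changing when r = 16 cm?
18π cm/s

C = 2πr
dC/dt = 2π · dr/dt = 2π · 9 = 18π cm/s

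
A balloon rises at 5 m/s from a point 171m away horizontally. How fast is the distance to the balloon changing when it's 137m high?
137√48010/9602 ≈ 3.126 m/s

z² = 171² + y²
z = √(171² + 137²) = √48010
dz/dt = y/z · dy/dt = 137/√48010 · 5 = 137√48010/9602 ≈ 3.126 m/s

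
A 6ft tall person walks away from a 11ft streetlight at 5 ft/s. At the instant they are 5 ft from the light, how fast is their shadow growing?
6 ft/s

By similar triangles: 11/(x+s) = 6/s
Solving: s = 6x/5
ds/dt = 6/5 · dx/dt = 6/5 · 5 = 6 ft/s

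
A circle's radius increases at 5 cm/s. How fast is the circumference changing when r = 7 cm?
10π cm/s

C = 2πr
dC/dt = 2π · dr/dt = 2π · 5 = 10π cm/s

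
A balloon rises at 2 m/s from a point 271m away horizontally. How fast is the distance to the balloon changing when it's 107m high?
107√84890/42445 ≈ 0.7345 m/s

z² = 271² + y²
z = √(271² + 107²) = √84890
dz/dt = y/z · dy/dt = 107/√84890 · 2 = 107√84890/42445 ≈ 0.7345 m/s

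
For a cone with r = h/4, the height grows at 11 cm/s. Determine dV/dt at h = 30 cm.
2475π/4 cm³/s

V = (1/3)π(h/4)²h = πh³/48
dV/dt = πh²/16 · 11
At h = 30: dV/dt = 2475π/4 cm³/s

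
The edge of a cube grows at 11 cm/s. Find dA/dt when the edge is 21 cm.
2772 cm²/s

A = 6s²
dA/dt = 12s · ds/dt = 12·21·11 = 2772 cm²/s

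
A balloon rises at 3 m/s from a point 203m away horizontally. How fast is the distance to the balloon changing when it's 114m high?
342√54205/54205 ≈ 1.469 m/s

z² = 203² + y²
z = √(203² + 114²) = √54205
dz/dt = y/z · dy/dt = 114/√54205 · 3 = 342√54205/54205 ≈ 1.469 m/s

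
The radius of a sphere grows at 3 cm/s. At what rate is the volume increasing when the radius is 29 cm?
10092π cm³/s

V = (4/3)πr³
dV/dt = dV/dr · dr/dt = 4πr² · 3
At r = 29: dV/dt = 10092π cm³/s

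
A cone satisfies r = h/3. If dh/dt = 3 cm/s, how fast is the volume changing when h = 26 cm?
676π/3 cm³/s

V = (1/3)π(h/3)²h = πh³/27
dV/dt = πh²/9 · 3
At h = 26: dV/dt = 676π/3 cm³/s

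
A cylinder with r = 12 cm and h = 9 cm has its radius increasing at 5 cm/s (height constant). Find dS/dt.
330π cm²/s

S = 2πrh + 2πr² (lateral + bases)
dS/dt = (2πh + 4πr)·dr/dt = (2π·9 + 4π·12)·5
= 330π cm²/s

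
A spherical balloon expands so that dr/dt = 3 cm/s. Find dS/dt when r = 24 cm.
576π cm²/s

S = 4πr²
dS/dt = dS/dr · dr/dt = 8πr · 3
At r = 24: dS/dt = 576π cm²/s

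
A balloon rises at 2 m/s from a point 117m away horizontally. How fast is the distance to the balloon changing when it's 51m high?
17√1810/905 ≈ 0.7992 m/s

z² = 117² + y²
z = √(117² + 51²) = 3√1810
dz/dt = y/z · dy/dt = 51/(3√1810) · 2 = 17√1810/905 ≈ 0.7992 m/s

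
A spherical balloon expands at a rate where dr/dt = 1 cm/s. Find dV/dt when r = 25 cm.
2500π cm³/s

V = (4/3)πr³
dV/dt = dV/dr · dr/dt = 4πr² · 1
At r = 25: dV/dt = 2500π cm³/s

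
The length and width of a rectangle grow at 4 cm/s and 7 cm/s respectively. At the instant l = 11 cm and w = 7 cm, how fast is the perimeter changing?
22 cm/s

P = 2(l + w)
dP/dt = 2(dl/dt + dw/dt) = 2(4 + 7) = 22 cm/s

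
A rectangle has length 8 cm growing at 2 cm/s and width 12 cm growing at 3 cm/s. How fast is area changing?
48 cm²/s

A = lw
dA/dt = w·dl/dt + l·dw/dt = 12·2 + 8·3 = 48 cm²/s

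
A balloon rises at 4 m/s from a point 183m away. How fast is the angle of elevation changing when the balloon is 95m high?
0.017218 rad/s

tan(θ) = y/183
sec²(θ) · dθ/dt = (1/183) · dy/dt
dθ/dt = cos²(θ)/183 · 4 = 183/(183² + 95²) · 4
dθ/dt = 0.017218 rad/s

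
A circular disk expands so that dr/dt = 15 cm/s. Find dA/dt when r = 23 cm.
690π cm²/s

A = πr²
dA/dt = 2πr · dr/dt = 2π(23)(15) = 690π cm²/s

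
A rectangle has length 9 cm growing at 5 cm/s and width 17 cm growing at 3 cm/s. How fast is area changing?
112 cm²/s

A = lw
dA/dt = w·dl/dt + l·dw/dt = 17·5 + 9·3 = 112 cm²/s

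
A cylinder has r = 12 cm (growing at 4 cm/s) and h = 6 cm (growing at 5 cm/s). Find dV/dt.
1296π cm³/s

V = πr²h
dV/dt = 2πrh·dr/dt + πr²·dh/dt
= 2π(12)(6)(4) + π(12)²(5)
= 1296π cm³/s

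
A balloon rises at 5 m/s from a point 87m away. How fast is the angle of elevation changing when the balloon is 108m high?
0.022617 rad/s

tan(θ) = y/87
sec²(θ) · dθ/dt = (1/87) · dy/dt
dθ/dt = cos²(θ)/87 · 5 = 87/(87² + 108²) · 5
dθ/dt = 0.022617 rad/s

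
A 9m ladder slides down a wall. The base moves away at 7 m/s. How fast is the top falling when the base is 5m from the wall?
5√14/4 ≈ 4.677 m/s

x² + y² = 9²
2x·dx/dt + 2y·dy/dt = 0
dy/dt = -x/y · dx/dt = -5/(2√14) · 7 = -5√14/4 m/s
The top is descending at 5√14/4 ≈ 4.677 m/s.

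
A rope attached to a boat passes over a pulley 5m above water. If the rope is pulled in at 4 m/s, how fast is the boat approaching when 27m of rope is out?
27√11/22 ≈ 4.07 m/s

rope² = x² + 5²
x = √(27² - 5²) = 8√11
dx/dt = (rope/x) · d(rope)/dt = (27/(8√11)) · (-4) = -27√11/22 m/s
The boat approaches at 27√11/22 ≈ 4.07 m/s.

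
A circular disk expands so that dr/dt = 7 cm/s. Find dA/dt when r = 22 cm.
308π cm²/s

A = πr²
dA/dt = 2πr · dr/dt = 2π(22)(7) = 308π cm²/s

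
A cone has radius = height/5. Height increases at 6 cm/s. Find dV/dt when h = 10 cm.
24π cm³/s

V = (1/3)π(h/5)²h = πh³/75
dV/dt = πh²/25 · 6
At h = 10: dV/dt = 24π cm³/s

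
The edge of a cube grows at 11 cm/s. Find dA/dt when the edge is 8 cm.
1056 cm²/s

A = 6s²
dA/dt = 12s · ds/dt = 12·8·11 = 1056 cm²/s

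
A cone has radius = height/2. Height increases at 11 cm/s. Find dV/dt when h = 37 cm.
15059π/4 cm³/s

V = (1/3)π(h/2)²h = πh³/12
dV/dt = πh²/4 · 11
At h = 37: dV/dt = 15059π/4 cm³/s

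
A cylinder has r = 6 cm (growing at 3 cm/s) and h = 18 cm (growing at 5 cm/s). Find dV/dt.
828π cm³/s

V = πr²h
dV/dt = 2πrh·dr/dt + πr²·dh/dt
= 2π(6)(18)(3) + π(6)²(5)
= 828π cm³/s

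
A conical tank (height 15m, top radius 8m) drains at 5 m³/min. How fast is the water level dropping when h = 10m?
45/(256π) ≈ 0.05595 m/min

r/h = 8/15, so r = (8/15)h
V = (1/3)πr²h = (1/3)π((8/15)h)²h = (64/675)πh³
dV/dh = (64/225)πh²
dh/dt = (dV/dt)/(dV/dh) = -5/((64/225)π·10²) = -45/(256π) m/min
The level is dropping at 45/(256π) ≈ 0.05595 m/min.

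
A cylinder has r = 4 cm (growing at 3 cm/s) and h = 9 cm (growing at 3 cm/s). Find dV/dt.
264π cm³/s

V = πr²h
dV/dt = 2πrh·dr/dt + πr²·dh/dt
= 2π(4)(9)(3) + π(4)²(3)
= 264π cm³/s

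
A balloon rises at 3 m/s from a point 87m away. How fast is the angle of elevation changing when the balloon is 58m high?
0.023873 rad/s

tan(θ) = y/87
sec²(θ) · dθ/dt = (1/87) · dy/dt
dθ/dt = cos²(θ)/87 · 3 = 87/(87² + 58²) · 3
dθ/dt = 0.023873 rad/s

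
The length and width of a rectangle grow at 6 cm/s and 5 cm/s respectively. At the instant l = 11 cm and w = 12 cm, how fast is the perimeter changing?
22 cm/s

P = 2(l + w)
dP/dt = 2(dl/dt + dw/dt) = 2(6 + 5) = 22 cm/s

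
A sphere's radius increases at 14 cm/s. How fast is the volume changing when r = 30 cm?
50400π cm³/s

V = (4/3)πr³
dV/dt = dV/dr · dr/dt = 4πr² · 14
At r = 30: dV/dt = 50400π cm³/s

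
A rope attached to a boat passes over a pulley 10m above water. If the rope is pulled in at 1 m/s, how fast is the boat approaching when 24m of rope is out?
12√119/119 ≈ 1.1 m/s

rope² = x² + 10²
x = √(24² - 10²) = 2√119
dx/dt = (rope/x) · d(rope)/dt = (24/(2√119)) · (-1) = -12√119/119 m/s
The boat approaches at 12√119/119 ≈ 1.1 m/s.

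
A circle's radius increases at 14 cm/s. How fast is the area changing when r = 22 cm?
616π cm²/s

A = πr²
dA/dt = 2πr · dr/dt = 2π(22)(14) = 616π cm²/s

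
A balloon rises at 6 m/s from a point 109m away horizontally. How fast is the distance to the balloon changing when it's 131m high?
393√29042/14521 ≈ 4.612 m/s

z² = 109² + y²
z = √(109² + 131²) = √29042
dz/dt = y/z · dy/dt = 131/√29042 · 6 = 393√29042/14521 ≈ 4.612 m/s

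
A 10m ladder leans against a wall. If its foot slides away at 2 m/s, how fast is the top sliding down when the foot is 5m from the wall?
2√3/3 ≈ 1.155 m/s

x² + y² = 10²
2x·dx/dt + 2y·dy/dt = 0
dy/dt = -x/y · dx/dt = -5/(5√3) · 2 = -2√3/3 m/s
The top is descending at 2√3/3 ≈ 1.155 m/s.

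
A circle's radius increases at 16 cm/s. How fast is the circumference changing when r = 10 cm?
32π cm/s

C = 2πr
dC/dt = 2π · dr/dt = 2π · 16 = 32π cm/s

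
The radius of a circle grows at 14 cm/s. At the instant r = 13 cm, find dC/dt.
28π cm/s

C = 2πr
dC/dt = 2π · dr/dt = 2π · 14 = 28π cm/s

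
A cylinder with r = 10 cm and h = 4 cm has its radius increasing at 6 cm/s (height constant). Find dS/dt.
288π cm²/s

S = 2πrh + 2πr² (lateral + bases)
dS/dt = (2πh + 4πr)·dr/dt = (2π·4 + 4π·10)·6
= 288π cm²/s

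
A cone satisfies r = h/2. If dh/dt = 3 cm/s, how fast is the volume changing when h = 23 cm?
1587π/4 cm³/s

V = (1/3)π(h/2)²h = πh³/12
dV/dt = πh²/4 · 3
At h = 23: dV/dt = 1587π/4 cm³/s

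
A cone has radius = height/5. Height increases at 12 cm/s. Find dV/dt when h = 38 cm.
17328π/25 cm³/s

V = (1/3)π(h/5)²h = πh³/75
dV/dt = πh²/25 · 12
At h = 38: dV/dt = 17328π/25 cm³/s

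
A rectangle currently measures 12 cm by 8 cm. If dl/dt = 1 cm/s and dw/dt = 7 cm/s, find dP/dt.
16 cm/s

P = 2(l + w)
dP/dt = 2(dl/dt + dw/dt) = 2(1 + 7) = 16 cm/s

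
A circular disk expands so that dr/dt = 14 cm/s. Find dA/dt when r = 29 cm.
812π cm²/s

A = πr²
dA/dt = 2πr · dr/dt = 2π(29)(14) = 812π cm²/s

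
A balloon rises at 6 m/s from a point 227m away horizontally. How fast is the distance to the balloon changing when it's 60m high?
360√55129/55129 ≈ 1.533 m/s

z² = 227² + y²
z = √(227² + 60²) = √55129
dz/dt = y/z · dy/dt = 60/√55129 · 6 = 360√55129/55129 ≈ 1.533 m/s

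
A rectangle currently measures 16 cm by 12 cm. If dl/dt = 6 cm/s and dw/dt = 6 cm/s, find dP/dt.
24 cm/s

P = 2(l + w)
dP/dt = 2(dl/dt + dw/dt) = 2(6 + 6) = 24 cm/s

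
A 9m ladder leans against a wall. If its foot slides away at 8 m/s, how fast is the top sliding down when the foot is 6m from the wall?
16√5/5 ≈ 7.155 m/s

x² + y² = 9²
2x·dx/dt + 2y·dy/dt = 0
dy/dt = -x/y · dx/dt = -6/(3√5) · 8 = -16√5/5 m/s
The top is descending at 16√5/5 ≈ 7.155 m/s.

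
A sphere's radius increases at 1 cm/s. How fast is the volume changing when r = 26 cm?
2704π cm³/s

V = (4/3)πr³
dV/dt = dV/dr · dr/dt = 4πr² · 1
At r = 26: dV/dt = 2704π cm³/s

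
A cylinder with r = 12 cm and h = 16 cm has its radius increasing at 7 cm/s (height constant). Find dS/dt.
560π cm²/s

S = 2πrh + 2πr² (lateral + bases)
dS/dt = (2πh + 4πr)·dr/dt = (2π·16 + 4π·12)·7
= 560π cm²/s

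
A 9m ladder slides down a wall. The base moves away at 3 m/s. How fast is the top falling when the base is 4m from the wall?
12√65/65 ≈ 1.488 m/s

x² + y² = 9²
2x·dx/dt + 2y·dy/dt = 0
dy/dt = -x/y · dx/dt = -4/√65 · 3 = -12√65/65 m/s
The top is descending at 12√65/65 ≈ 1.488 m/s.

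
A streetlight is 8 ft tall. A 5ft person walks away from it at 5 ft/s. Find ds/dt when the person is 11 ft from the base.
25/3 ft/s

By similar triangles: 8/(x+s) = 5/s
Solving: s = 5x/3
ds/dt = 5/3 · dx/dt = 5/3 · 5 = 25/3 ft/s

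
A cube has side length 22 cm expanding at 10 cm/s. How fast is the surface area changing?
2640 cm²/s

A = 6s²
dA/dt = 12s · ds/dt = 12·22·10 = 2640 cm²/s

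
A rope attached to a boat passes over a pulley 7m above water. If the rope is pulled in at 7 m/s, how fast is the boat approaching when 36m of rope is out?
252√1247/1247 ≈ 7.136 m/s

rope² = x² + 7²
x = √(36² - 7²) = √1247
dx/dt = (rope/x) · d(rope)/dt = (36/√1247) · (-7) = -252√1247/1247 m/s
The boat approaches at 252√1247/1247 ≈ 7.136 m/s.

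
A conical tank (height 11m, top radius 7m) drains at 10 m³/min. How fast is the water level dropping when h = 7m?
1210/(2401π) ≈ 0.1604 m/min

r/h = 7/11, so r = (7/11)h
V = (1/3)πr²h = (1/3)π((7/11)h)²h = (49/363)πh³
dV/dh = (49/121)πh²
dh/dt = (dV/dt)/(dV/dh) = -10/((49/121)π·7²) = -1210/(2401π) m/min
The level is dropping at 1210/(2401π) ≈ 0.1604 m/min.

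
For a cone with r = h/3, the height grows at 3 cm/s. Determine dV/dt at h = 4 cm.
16π/3 cm³/s

V = (1/3)π(h/3)²h = πh³/27
dV/dt = πh²/9 · 3
At h = 4: dV/dt = 16π/3 cm³/s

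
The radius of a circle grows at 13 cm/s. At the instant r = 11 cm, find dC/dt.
26π cm/s

C = 2πr
dC/dt = 2π · dr/dt = 2π · 13 = 26π cm/s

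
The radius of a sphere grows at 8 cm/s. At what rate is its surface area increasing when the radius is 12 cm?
768π cm²/s

S = 4πr²
dS/dt = dS/dr · dr/dt = 8πr · 8
At r = 12: dS/dt = 768π cm²/s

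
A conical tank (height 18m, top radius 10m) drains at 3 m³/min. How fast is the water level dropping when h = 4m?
243/(400π) ≈ 0.1934 m/min

r/h = 10/18, so r = (5/9)h
V = (1/3)πr²h = (1/3)π((5/9)h)²h = (25/243)πh³
dV/dh = (25/81)πh²
dh/dt = (dV/dt)/(dV/dh) = -3/((25/81)π·4²) = -243/(400π) m/min
The level is dropping at 243/(400π) ≈ 0.1934 m/min.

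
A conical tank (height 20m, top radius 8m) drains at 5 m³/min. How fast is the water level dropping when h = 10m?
5/(16π) ≈ 0.09947 m/min

r/h = 8/20, so r = (2/5)h
V = (1/3)πr²h = (1/3)π((2/5)h)²h = (4/75)πh³
dV/dh = (4/25)πh²
dh/dt = (dV/dt)/(dV/dh) = -5/((4/25)π·10²) = -5/(16π) m/min
The level is dropping at 5/(16π) ≈ 0.09947 m/min.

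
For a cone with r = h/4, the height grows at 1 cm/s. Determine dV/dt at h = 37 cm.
1369π/16 cm³/s

V = (1/3)π(h/4)²h = πh³/48
dV/dt = πh²/16 · 1
At h = 37: dV/dt = 1369π/16 cm³/s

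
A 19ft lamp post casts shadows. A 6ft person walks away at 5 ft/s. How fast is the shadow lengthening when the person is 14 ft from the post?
30/13 ft/s

By similar triangles: 19/(x+s) = 6/s
Solving: s = 6x/13
ds/dt = 6/13 · dx/dt = 6/13 · 5 = 30/13 ft/s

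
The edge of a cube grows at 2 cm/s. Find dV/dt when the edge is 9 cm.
486 cm³/s

V = s³
dV/dt = 3s² · ds/dt = 3·9²·2 = 486 cm³/s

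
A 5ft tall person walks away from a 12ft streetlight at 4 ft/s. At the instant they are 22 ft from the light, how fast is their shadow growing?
20/7 ft/s

By similar triangles: 12/(x+s) = 5/s
Solving: s = 5x/7
ds/dt = 5/7 · dx/dt = 5/7 · 4 = 20/7 ft/s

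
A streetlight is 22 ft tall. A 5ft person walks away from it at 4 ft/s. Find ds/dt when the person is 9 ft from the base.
20/17 ft/s

By similar triangles: 22/(x+s) = 5/s
Solving: s = 5x/17
ds/dt = 5/17 · dx/dt = 5/17 · 4 = 20/17 ft/s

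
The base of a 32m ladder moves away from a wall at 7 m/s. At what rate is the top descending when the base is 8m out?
7√15/15 ≈ 1.807 m/s

x² + y² = 32²
2x·dx/dt + 2y·dy/dt = 0
dy/dt = -x/y · dx/dt = -8/(8√15) · 7 = -7√15/15 m/s
The top is descending at 7√15/15 ≈ 1.807 m/s.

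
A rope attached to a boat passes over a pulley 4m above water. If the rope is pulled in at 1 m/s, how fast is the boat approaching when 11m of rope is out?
11√105/105 ≈ 1.073 m/s

rope² = x² + 4²
x = √(11² - 4²) = √105
dx/dt = (rope/x) · d(rope)/dt = (11/√105) · (-1) = -11√105/105 m/s
The boat approaches at 11√105/105 ≈ 1.073 m/s.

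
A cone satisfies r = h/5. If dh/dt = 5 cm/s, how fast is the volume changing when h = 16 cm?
256π/5 cm³/s

V = (1/3)π(h/5)²h = πh³/75
dV/dt = πh²/25 · 5
At h = 16: dV/dt = 256π/5 cm³/s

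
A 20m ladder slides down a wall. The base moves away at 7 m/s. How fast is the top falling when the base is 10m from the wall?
7√3/3 ≈ 4.041 m/s

x² + y² = 20²
2x·dx/dt + 2y·dy/dt = 0
dy/dt = -x/y · dx/dt = -10/(10√3) · 7 = -7√3/3 m/s
The top is descending at 7√3/3 ≈ 4.041 m/s.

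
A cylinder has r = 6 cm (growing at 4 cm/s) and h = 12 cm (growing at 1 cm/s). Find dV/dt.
612π cm³/s

V = πr²h
dV/dt = 2πrh·dr/dt + πr²·dh/dt
= 2π(6)(12)(4) + π(6)²(1)
= 612π cm³/s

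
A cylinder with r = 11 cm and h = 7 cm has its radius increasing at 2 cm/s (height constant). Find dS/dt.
116π cm²/s

S = 2πrh + 2πr² (lateral + bases)
dS/dt = (2πh + 4πr)·dr/dt = (2π·7 + 4π·11)·2
= 116π cm²/s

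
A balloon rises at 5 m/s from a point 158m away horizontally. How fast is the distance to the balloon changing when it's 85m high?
425√32189/32189 ≈ 2.369 m/s

z² = 158² + y²
z = √(158² + 85²) = √32189
dz/dt = y/z · dy/dt = 85/√32189 · 5 = 425√32189/32189 ≈ 2.369 m/s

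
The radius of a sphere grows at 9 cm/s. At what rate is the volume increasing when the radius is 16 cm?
9216π cm³/s

V = (4/3)πr³
dV/dt = dV/dr · dr/dt = 4πr² · 9
At r = 16: dV/dt = 9216π cm³/s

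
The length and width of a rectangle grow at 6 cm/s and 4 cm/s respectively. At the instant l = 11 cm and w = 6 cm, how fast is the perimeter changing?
20 cm/s

P = 2(l + w)
dP/dt = 2(dl/dt + dw/dt) = 2(6 + 4) = 20 cm/s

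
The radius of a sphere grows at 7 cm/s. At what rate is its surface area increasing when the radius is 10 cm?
560π cm²/s

S = 4πr²
dS/dt = dS/dr · dr/dt = 8πr · 7
At r = 10: dS/dt = 560π cm²/s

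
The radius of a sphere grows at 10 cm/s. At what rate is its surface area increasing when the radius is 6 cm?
480π cm²/s

S = 4πr²
dS/dt = dS/dr · dr/dt = 8πr · 10
At r = 6: dS/dt = 480π cm²/s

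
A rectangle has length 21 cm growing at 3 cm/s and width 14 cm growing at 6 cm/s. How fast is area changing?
168 cm²/s

A = lw
dA/dt = w·dl/dt + l·dw/dt = 14·3 + 21·6 = 168 cm²/s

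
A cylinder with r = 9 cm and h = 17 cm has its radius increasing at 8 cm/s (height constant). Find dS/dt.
560π cm²/s

S = 2πrh + 2πr² (lateral + bases)
dS/dt = (2πh + 4πr)·dr/dt = (2π·17 + 4π·9)·8
= 560π cm²/s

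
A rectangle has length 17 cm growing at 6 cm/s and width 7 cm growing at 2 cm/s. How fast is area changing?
76 cm²/s

A = lw
dA/dt = w·dl/dt + l·dw/dt = 7·6 + 17·2 = 76 cm²/s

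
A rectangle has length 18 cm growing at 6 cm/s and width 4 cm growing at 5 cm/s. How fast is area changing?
114 cm²/s

A = lw
dA/dt = w·dl/dt + l·dw/dt = 4·6 + 18·5 = 114 cm²/s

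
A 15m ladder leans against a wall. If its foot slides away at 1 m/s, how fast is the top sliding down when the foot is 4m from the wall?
4√209/209 ≈ 0.2767 m/s

x² + y² = 15²
2x·dx/dt + 2y·dy/dt = 0
dy/dt = -x/y · dx/dt = -4/√209 · 1 = -4√209/209 m/s
The top is descending at 4√209/209 ≈ 0.2767 m/s.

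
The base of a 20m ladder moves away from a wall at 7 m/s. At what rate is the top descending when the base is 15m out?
3√7 ≈ 7.937 m/s

x² + y² = 20²
2x·dx/dt + 2y·dy/dt = 0
dy/dt = -x/y · dx/dt = -15/(5√7) · 7 = -3√7 m/s
The top is descending at 3√7 ≈ 7.937 m/s.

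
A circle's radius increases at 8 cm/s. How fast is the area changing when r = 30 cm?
480π cm²/s

A = πr²
dA/dt = 2πr · dr/dt = 2π(30)(8) = 480π cm²/s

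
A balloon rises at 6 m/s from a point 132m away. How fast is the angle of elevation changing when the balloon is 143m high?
0.020912 rad/s

tan(θ) = y/132
sec²(θ) · dθ/dt = (1/132) · dy/dt
dθ/dt = cos²(θ)/132 · 6 = 132/(132² + 143²) · 6
dθ/dt = 0.020912 rad/s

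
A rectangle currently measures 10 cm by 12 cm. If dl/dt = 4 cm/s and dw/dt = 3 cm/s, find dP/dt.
14 cm/s

P = 2(l + w)
dP/dt = 2(dl/dt + dw/dt) = 2(4 + 3) = 14 cm/s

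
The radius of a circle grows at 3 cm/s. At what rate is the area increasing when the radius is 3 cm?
18π cm²/s

A = πr²
dA/dt = 2πr · dr/dt = 2π(3)(3) = 18π cm²/s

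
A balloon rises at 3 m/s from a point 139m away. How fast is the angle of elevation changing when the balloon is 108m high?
0.013458 rad/s

tan(θ) = y/139
sec²(θ) · dθ/dt = (1/139) · dy/dt
dθ/dt = cos²(θ)/139 · 3 = 139/(139² + 108²) · 3
dθ/dt = 0.013458 rad/s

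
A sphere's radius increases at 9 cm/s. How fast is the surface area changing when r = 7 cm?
504π cm²/s

S = 4πr²
dS/dt = dS/dr · dr/dt = 8πr · 9
At r = 7: dS/dt = 504π cm²/s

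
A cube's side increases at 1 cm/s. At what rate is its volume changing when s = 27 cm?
2187 cm³/s

V = s³
dV/dt = 3s² · ds/dt = 3·27²·1 = 2187 cm³/s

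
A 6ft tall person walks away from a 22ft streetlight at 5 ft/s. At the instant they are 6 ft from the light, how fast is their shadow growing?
15/8 ft/s

By similar triangles: 22/(x+s) = 6/s
Solving: s = 6x/16
ds/dt = 6/16 · dx/dt = 3/8 · 5 = 15/8 ft/s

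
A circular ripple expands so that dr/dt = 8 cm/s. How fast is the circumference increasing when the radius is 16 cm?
16π cm/s

C = 2πr
dC/dt = 2π · dr/dt = 2π · 8 = 16π cm/s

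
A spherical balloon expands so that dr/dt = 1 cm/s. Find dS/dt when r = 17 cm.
136π cm²/s

S = 4πr²
dS/dt = dS/dr · dr/dt = 8πr · 1
At r = 17: dS/dt = 136π cm²/s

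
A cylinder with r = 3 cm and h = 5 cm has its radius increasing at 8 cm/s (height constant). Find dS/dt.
176π cm²/s

S = 2πrh + 2πr² (lateral + bases)
dS/dt = (2πh + 4πr)·dr/dt = (2π·5 + 4π·3)·8
= 176π cm²/s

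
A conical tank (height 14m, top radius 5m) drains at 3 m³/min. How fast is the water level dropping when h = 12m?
49/(300π) ≈ 0.05199 m/min

r/h = 5/14, so r = (5/14)h
V = (1/3)πr²h = (1/3)π((5/14)h)²h = (25/588)πh³
dV/dh = (25/196)πh²
dh/dt = (dV/dt)/(dV/dh) = -3/((25/196)π·12²) = -49/(300π) m/min
The level is dropping at 49/(300π) ≈ 0.05199 m/min.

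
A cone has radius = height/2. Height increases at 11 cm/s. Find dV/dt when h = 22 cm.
1331π cm³/s

V = (1/3)π(h/2)²h = πh³/12
dV/dt = πh²/4 · 11
At h = 22: dV/dt = 1331π cm³/s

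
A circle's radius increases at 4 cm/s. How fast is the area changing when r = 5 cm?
40π cm²/s

A = πr²
dA/dt = 2πr · dr/dt = 2π(5)(4) = 40π cm²/s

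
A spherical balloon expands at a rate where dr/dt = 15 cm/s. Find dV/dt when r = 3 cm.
540π cm³/s

V = (4/3)πr³
dV/dt = dV/dr · dr/dt = 4πr² · 15
At r = 3: dV/dt = 540π cm³/s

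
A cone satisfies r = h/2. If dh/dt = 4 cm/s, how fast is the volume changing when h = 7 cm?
49π cm³/s

V = (1/3)π(h/2)²h = πh³/12
dV/dt = πh²/4 · 4
At h = 7: dV/dt = 49π cm³/s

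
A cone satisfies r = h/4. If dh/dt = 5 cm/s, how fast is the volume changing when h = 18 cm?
405π/4 cm³/s

V = (1/3)π(h/4)²h = πh³/48
dV/dt = πh²/16 · 5
At h = 18: dV/dt = 405π/4 cm³/s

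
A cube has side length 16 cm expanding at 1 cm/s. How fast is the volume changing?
768 cm³/s

V = s³
dV/dt = 3s² · ds/dt = 3·16²·1 = 768 cm³/s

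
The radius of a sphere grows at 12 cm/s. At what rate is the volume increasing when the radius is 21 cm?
21168π cm³/s

V = (4/3)πr³
dV/dt = dV/dr · dr/dt = 4πr² · 12
At r = 21: dV/dt = 21168π cm³/s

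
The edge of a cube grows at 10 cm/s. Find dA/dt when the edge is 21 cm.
2520 cm²/s

A = 6s²
dA/dt = 12s · ds/dt = 12·21·10 = 2520 cm²/s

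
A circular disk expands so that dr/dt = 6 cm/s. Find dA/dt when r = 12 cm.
144π cm²/s

A = πr²
dA/dt = 2πr · dr/dt = 2π(12)(6) = 144π cm²/s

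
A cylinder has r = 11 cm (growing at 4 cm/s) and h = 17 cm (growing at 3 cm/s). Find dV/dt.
1859π cm³/s

V = πr²h
dV/dt = 2πrh·dr/dt + πr²·dh/dt
= 2π(11)(17)(4) + π(11)²(3)
= 1859π cm³/s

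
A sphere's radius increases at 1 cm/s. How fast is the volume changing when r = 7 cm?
196π cm³/s

V = (4/3)πr³
dV/dt = dV/dr · dr/dt = 4πr² · 1
At r = 7: dV/dt = 196π cm³/s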